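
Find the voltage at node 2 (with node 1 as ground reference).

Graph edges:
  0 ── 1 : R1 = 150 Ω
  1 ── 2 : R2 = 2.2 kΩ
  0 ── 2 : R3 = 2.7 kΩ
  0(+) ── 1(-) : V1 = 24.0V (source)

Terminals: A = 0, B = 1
Nodal analysis, taking node 1 as the 0 V reference.
Source V1 fixes V_0 = 24 V.
KCL at each unknown node (sum of currents leaving = 0; resistances in Ω):
  Node 2: (V_2 - 0)/2200 + (V_2 - 24)/2700 = 0
Collecting terms: 0.0008249 × V_2 = 0.008889  =>  V_2 = 10.78 V
The requested potential is V_2 = 10.78 V.

Final answer: V_2 = 10.78 V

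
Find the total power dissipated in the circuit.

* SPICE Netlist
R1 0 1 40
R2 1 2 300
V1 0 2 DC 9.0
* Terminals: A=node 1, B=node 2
Nodal analysis, taking node 2 as the 0 V reference.
Source V1 fixes V_0 = 9 V.
KCL at each unknown node (sum of currents leaving = 0; resistances in Ω):
  Node 1: (V_1 - 9)/40 + (V_1 - 0)/300 = 0
Collecting terms: 0.02833 × V_1 = 0.225  =>  V_1 = 7.941 V
Power in each resistor, P = (ΔV)²/R:
  P_R1 = (9 - 7.941)²/40 = 0.02803 W
  P_R2 = (7.941 - 0)²/300 = 0.2102 W
P_total = P_R1 + P_R2 = 0.2382 W

Final answer: 0.2382 W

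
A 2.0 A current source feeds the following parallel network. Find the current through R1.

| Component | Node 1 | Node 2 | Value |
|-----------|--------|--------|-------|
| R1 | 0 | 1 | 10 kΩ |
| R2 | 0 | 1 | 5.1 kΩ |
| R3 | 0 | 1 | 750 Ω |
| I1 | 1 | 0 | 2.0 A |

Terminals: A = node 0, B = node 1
All resistors sit directly between nodes 0 and 1, so they are in parallel and share one voltage V; the full source current 2 A splits among them.
1/R_par = 1/10000 + 1/5100 + 1/750 = 0.001629 S  =>  R_par = 613.7 Ω
V = I × R_par = 2 × 613.7 = 1227 V
I_R1 = V/R1 = 1227/10000 = 0.1227 A

Final answer: 0.1227 A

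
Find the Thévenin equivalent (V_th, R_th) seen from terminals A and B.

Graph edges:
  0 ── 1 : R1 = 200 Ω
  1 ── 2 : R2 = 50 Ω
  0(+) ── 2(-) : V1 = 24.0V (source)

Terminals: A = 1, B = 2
Step 1 — V_th is the open-circuit voltage V_A - V_B (nothing connected across the terminals).
Nodal analysis, taking node 2 as the 0 V reference.
Source V1 fixes V_0 = 24 V.
KCL at each unknown node (sum of currents leaving = 0; resistances in Ω):
  Node 1: (V_1 - 24)/200 + (V_1 - 0)/50 = 0
Collecting terms: 0.025 × V_1 = 0.12  =>  V_1 = 4.8 V
V_th = V_1 - V_2 = 4.8 - 0 = 4.8 V
Step 2 — R_th: zero the source — replace V1 by a short circuit (node 2 merges into node 0) — and find the resistance seen between A (node 1) and B (node 0).
Reduce the network between node 1 (A) and node 0 (B) by series/parallel combination:
  Rp1 = R1 ‖ R2 (parallel, both between nodes 0 and 1) = 1/(1/200 + 1/50) = 40 Ω
R_th = 40 Ω

Final answer: V_th = 4.8 V, R_th = 40 Ω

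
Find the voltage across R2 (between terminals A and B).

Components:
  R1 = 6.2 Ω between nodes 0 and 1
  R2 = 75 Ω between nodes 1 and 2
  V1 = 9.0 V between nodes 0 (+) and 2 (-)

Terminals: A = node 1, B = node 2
R1 and R2 are in series across V1 (node 0 → node 1 → node 2), and the output A–B is taken across R2, so this is a voltage divider.
Series current: I = V1/(R1 + R2) = 9/(6.2 + 75) = 9/81.2 = 0.1108 A
V_R2 = I × R2 = V1 × R2/(R1 + R2) = 9 × 75/81.2 = 8.313 V

Final answer: 8.313 V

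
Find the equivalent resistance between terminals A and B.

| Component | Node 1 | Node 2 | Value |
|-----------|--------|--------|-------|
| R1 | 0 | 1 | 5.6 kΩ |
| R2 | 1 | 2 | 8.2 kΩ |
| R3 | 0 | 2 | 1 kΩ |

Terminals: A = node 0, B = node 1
Reduce the network between node 0 (A) and node 1 (B) by series/parallel combination:
  Rs1 = R3 + R2 (series, joined only at node 2) = 1000 + 8200 = 9200 Ω
  Rp1 = R1 ‖ Rs1 (parallel, both between nodes 0 and 1) = 1/(1/5600 + 1/9200) = 3481 Ω
R_eq = 3.481 kΩ

Final answer: 3.481 kΩ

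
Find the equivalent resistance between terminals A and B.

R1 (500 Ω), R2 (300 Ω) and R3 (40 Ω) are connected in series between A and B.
Reduce the network between node 0 (A) and node 3 (B) by series/parallel combination:
  Rs1 = R1 + R2 (series, joined only at node 1) = 500 + 300 = 800 Ω
  Rs2 = R3 + Rs1 (series, joined only at node 2) = 40 + 800 = 840 Ω
R_eq = 840 Ω

Final answer: 840 Ω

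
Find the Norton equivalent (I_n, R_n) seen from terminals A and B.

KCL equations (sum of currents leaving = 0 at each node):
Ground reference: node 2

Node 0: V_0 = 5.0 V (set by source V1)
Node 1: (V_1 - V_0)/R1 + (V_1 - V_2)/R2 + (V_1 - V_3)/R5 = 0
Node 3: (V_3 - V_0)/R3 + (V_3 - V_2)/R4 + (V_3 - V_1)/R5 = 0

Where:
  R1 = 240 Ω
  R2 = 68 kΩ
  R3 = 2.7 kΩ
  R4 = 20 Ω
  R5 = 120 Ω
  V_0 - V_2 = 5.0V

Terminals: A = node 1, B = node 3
Find the Thévenin equivalent first; then I_n = V_th/R_th and R_n = R_th.
Step 1 — V_th is the open-circuit voltage V_A - V_B (nothing connected across the terminals).
Nodal analysis, taking node 2 as the 0 V reference.
Source V1 fixes V_0 = 5 V.
KCL at each unknown node (sum of currents leaving = 0; resistances in Ω):
  Node 1: (V_1 - 5)/240 + (V_1 - 0)/68000 + (V_1 - V_3)/120 = 0
  Node 3: (V_3 - 5)/2700 + (V_3 - 0)/20 + (V_3 - V_1)/120 = 0
Collecting terms (coefficients in siemens):
  0.01251·V_1 - 0.008333·V_3 = 0.02083
  0.0587·V_3 - 0.008333·V_1 = 0.001852
Determinant D = (0.01251)(0.0587) - (-0.008333)(-0.008333) = 0.0006652
V_1 = [(0.02083)(0.0587) - (-0.008333)(0.001852)]/D = 1.862 V
V_3 = [(0.01251)(0.001852) - (0.02083)(-0.008333)]/D = 0.2958 V
V_th = V_1 - V_3 = 1.862 - 0.2958 = 1.566 V
Step 2 — R_th: zero the source — replace V1 by a short circuit (node 2 merges into node 0) — and find the resistance seen between A (node 1) and B (node 3).
Reduce the network between node 1 (A) and node 3 (B) by series/parallel combination:
  Rp1 = R1 ‖ R2 (parallel, both between nodes 0 and 1) = 1/(1/240 + 1/68000) = 239.2 Ω
  Rp2 = R3 ‖ R4 (parallel, both between nodes 0 and 3) = 1/(1/2700 + 1/20) = 19.85 Ω
  Rs1 = Rp1 + Rp2 (series, joined only at node 0) = 239.2 + 19.85 = 259 Ω
  Rp3 = R5 ‖ Rs1 (parallel, both between nodes 1 and 3) = 1/(1/120 + 1/259) = 82.01 Ω
R_th = 82.01 Ω
I_n = V_th/R_th = 1.566/82.01 = 0.01909 A, and R_n = R_th = 82.01 Ω

Final answer: I_n = 0.01909 A, R_n = 82.01 Ω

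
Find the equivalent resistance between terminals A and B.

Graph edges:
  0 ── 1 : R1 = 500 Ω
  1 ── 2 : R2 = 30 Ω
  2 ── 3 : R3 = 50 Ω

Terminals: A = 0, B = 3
Reduce the network between node 0 (A) and node 3 (B) by series/parallel combination:
  Rs1 = R1 + R2 (series, joined only at node 1) = 500 + 30 = 530 Ω
  Rs2 = R3 + Rs1 (series, joined only at node 2) = 50 + 530 = 580 Ω
R_eq = 580 Ω

Final answer: 580 Ω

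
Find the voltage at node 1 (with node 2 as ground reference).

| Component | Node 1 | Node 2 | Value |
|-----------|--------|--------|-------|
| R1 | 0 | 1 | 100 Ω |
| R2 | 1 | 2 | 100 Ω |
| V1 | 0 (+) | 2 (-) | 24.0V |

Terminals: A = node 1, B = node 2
Nodal analysis, taking node 2 as the 0 V reference.
Source V1 fixes V_0 = 24 V.
KCL at each unknown node (sum of currents leaving = 0; resistances in Ω):
  Node 1: (V_1 - 24)/100 + (V_1 - 0)/100 = 0
Collecting terms: 0.02 × V_1 = 0.24  =>  V_1 = 12 V
The requested potential is V_1 = 12 V.

Final answer: V_1 = 12 V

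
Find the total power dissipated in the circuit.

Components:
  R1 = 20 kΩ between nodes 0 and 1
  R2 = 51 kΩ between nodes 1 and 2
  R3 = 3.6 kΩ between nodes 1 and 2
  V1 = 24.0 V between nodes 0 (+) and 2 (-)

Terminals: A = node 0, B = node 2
Nodal analysis, taking node 2 as the 0 V reference.
Source V1 fixes V_0 = 24 V.
KCL at each unknown node (sum of currents leaving = 0; resistances in Ω):
  Node 1: (V_1 - 24)/20000 + (V_1 - 0)/51000 + (V_1 - 0)/3600 = 0
Collecting terms: 0.0003474 × V_1 = 0.0012  =>  V_1 = 3.454 V
Power in each resistor, P = (ΔV)²/R:
  P_R1 = (24 - 3.454)²/20000 = 0.02111 W
  P_R2 = (3.454 - 0)²/51000 = 0.000234 W
  P_R3 = (3.454 - 0)²/3600 = 0.003315 W
P_total = P_R1 + P_R2 + P_R3 = 0.02465 W

Final answer: 0.02465 W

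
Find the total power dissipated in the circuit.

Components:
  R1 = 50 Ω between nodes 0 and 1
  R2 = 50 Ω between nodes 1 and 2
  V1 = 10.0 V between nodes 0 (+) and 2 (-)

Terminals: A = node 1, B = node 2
Nodal analysis, taking node 2 as the 0 V reference.
Source V1 fixes V_0 = 10 V.
KCL at each unknown node (sum of currents leaving = 0; resistances in Ω):
  Node 1: (V_1 - 10)/50 + (V_1 - 0)/50 = 0
Collecting terms: 0.04 × V_1 = 0.2  =>  V_1 = 5 V
Power in each resistor, P = (ΔV)²/R:
  P_R1 = (10 - 5)²/50 = 0.5 W
  P_R2 = (5 - 0)²/50 = 0.5 W
P_total = P_R1 + P_R2 = 1 W

Final answer: 1 W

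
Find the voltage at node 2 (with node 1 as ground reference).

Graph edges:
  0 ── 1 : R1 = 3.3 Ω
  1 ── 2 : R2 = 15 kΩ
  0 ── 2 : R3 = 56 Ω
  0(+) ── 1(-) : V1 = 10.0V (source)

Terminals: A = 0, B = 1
Nodal analysis, taking node 1 as the 0 V reference.
Source V1 fixes V_0 = 10 V.
KCL at each unknown node (sum of currents leaving = 0; resistances in Ω):
  Node 2: (V_2 - 0)/15000 + (V_2 - 10)/56 = 0
Collecting terms: 0.01792 × V_2 = 0.1786  =>  V_2 = 9.963 V
The requested potential is V_2 = 9.963 V.

Final answer: V_2 = 9.963 V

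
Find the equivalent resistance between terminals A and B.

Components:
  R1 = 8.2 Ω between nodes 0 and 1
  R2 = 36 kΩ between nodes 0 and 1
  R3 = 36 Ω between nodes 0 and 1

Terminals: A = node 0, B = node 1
Reduce the network between node 0 (A) and node 1 (B) by series/parallel combination:
  Rp1 = R1 ‖ R2 ‖ R3 (parallel, all between nodes 0 and 1) = 1/(1/8.2 + 1/36000 + 1/36) = 6.677 Ω
R_eq = 6.677 Ω

Final answer: 6.677 Ω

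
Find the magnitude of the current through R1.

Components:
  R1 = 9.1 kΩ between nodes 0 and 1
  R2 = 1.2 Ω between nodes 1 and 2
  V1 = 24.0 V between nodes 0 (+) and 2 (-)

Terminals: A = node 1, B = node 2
Nodal analysis, taking node 2 as the 0 V reference.
Source V1 fixes V_0 = 24 V.
KCL at each unknown node (sum of currents leaving = 0; resistances in Ω):
  Node 1: (V_1 - 24)/9100 + (V_1 - 0)/1.2 = 0
Collecting terms: 0.8334 × V_1 = 0.002637  =>  V_1 = 0.003164 V
I_R1 = (V_0 - V_1)/R1 = (24 - 0.003164)/9100 = 0.002637 A
|I_R1| = 0.002637 A

Final answer: |I_R1| = 0.002637 A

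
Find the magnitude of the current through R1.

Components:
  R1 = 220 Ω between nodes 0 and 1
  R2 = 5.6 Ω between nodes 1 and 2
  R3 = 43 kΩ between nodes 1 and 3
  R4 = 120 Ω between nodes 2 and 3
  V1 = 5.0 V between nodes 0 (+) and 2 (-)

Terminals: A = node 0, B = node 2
Nodal analysis, taking node 2 as the 0 V reference.
Source V1 fixes V_0 = 5 V.
KCL at each unknown node (sum of currents leaving = 0; resistances in Ω):
  Node 1: (V_1 - 5)/220 + (V_1 - 0)/5.6 + (V_1 - V_3)/43000 = 0
  Node 3: (V_3 - V_1)/43000 + (V_3 - 0)/120 = 0
Collecting terms (coefficients in siemens):
  0.1831·V_1 - 0.00002326·V_3 = 0.02273
  0.008357·V_3 - 0.00002326·V_1 = 0
Determinant D = (0.1831)(0.008357) - (-0.00002326)(-0.00002326) = 0.00153
V_1 = [(0.02273)(0.008357) - (-0.00002326)(0)]/D = 0.1241 V
V_3 = [(0.1831)(0) - (0.02273)(-0.00002326)]/D = 0.0003454 V
I_R1 = (V_0 - V_1)/R1 = (5 - 0.1241)/220 = 0.02216 A
|I_R1| = 0.02216 A

Final answer: |I_R1| = 0.02216 A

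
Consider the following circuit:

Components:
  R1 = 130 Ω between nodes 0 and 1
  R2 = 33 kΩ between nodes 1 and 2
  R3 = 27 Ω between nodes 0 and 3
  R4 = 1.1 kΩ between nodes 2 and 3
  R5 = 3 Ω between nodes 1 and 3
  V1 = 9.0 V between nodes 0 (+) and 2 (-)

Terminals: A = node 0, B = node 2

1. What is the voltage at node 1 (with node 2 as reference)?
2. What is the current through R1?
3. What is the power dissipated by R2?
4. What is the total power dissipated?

Nodal analysis, taking node 2 as the 0 V reference.
Source V1 fixes V_0 = 9 V.
KCL at each unknown node (sum of currents leaving = 0; resistances in Ω):
  Node 1: (V_1 - 9)/130 + (V_1 - 0)/33000 + (V_1 - V_3)/3 = 0
  Node 3: (V_3 - 9)/27 + (V_3 - 0)/1100 + (V_3 - V_1)/3 = 0
Collecting terms (coefficients in siemens):
  0.3411·V_1 - 0.3333·V_3 = 0.06923
  0.3713·V_3 - 0.3333·V_1 = 0.3333
Determinant D = (0.3411)(0.3713) - (-0.3333)(-0.3333) = 0.01552
V_1 = [(0.06923)(0.3713) - (-0.3333)(0.3333)]/D = 8.818 V
V_3 = [(0.3411)(0.3333) - (0.06923)(-0.3333)]/D = 8.814 V
Part 1:
  Read off the nodal solution: V_1 = 8.818 V
Part 2:
  I_R1 = (V_0 - V_1)/R1 = (9 - 8.818)/130 = 0.001402 A
  Magnitude: I_R1 = 0.001402 A
Part 3:
  I_R2 = (V_1 - V_2)/R2 = (8.818 - 0)/33000 = 0.0002672 A
  P_R2 = I_R2² × R2 = (0.0002672)² × 33000 = 0.002356 W
Part 4:
  Power in each resistor, P = (ΔV)²/R:
    P_R1 = (9 - 8.818)²/130 = 0.0002556 W
    P_R2 = (8.818 - 0)²/33000 = 0.002356 W
    P_R3 = (9 - 8.814)²/27 = 0.001277 W
    P_R4 = (0 - 8.814)²/1100 = 0.07063 W
    P_R5 = (8.818 - 8.814)²/3 = 0.000003865 W
  P_total = P_R1 + P_R2 + P_R3 + P_R4 + P_R5 = 0.07452 W

Final answers:
1. V_1 = 8.818 V
2. I_R1 = 0.001402 A
3. P_R2 = 0.002356 W
4. P_total = 0.07452 W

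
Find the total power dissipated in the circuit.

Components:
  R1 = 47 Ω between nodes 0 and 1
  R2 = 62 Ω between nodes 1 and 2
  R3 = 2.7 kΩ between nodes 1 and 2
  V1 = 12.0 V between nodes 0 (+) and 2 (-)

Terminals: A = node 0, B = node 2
Nodal analysis, taking node 2 as the 0 V reference.
Source V1 fixes V_0 = 12 V.
KCL at each unknown node (sum of currents leaving = 0; resistances in Ω):
  Node 1: (V_1 - 12)/47 + (V_1 - 0)/62 + (V_1 - 0)/2700 = 0
Collecting terms: 0.03778 × V_1 = 0.2553  =>  V_1 = 6.759 V
Power in each resistor, P = (ΔV)²/R:
  P_R1 = (12 - 6.759)²/47 = 0.5845 W
  P_R2 = (6.759 - 0)²/62 = 0.7368 W
  P_R3 = (6.759 - 0)²/2700 = 0.01692 W
P_total = P_R1 + P_R2 + P_R3 = 1.338 W

Final answer: 1.338 W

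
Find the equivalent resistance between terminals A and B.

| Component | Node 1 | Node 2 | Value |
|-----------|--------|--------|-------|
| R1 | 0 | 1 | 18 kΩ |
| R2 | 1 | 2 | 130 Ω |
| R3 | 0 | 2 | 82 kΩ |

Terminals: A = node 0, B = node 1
Reduce the network between node 0 (A) and node 1 (B) by series/parallel combination:
  Rs1 = R3 + R2 (series, joined only at node 2) = 82000 + 130 = 82130 Ω
  Rp1 = R1 ‖ Rs1 (parallel, both between nodes 0 and 1) = 1/(1/18000 + 1/82130) = 14760 Ω
R_eq = 14.76 kΩ

Final answer: 14.76 kΩ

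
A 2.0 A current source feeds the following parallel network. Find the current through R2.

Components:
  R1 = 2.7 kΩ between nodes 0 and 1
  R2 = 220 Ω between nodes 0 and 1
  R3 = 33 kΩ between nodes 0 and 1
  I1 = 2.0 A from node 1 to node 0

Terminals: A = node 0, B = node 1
All resistors sit directly between nodes 0 and 1, so they are in parallel and share one voltage V; the full source current 2 A splits among them.
1/R_par = 1/2700 + 1/220 + 1/33000 = 0.004946 S  =>  R_par = 202.2 Ω
V = I × R_par = 2 × 202.2 = 404.4 V
I_R2 = V/R2 = 404.4/220 = 1.838 A

Final answer: 1.838 A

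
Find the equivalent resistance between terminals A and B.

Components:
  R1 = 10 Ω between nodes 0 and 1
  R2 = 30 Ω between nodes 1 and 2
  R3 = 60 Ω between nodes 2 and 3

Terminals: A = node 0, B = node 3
Reduce the network between node 0 (A) and node 3 (B) by series/parallel combination:
  Rs1 = R1 + R2 (series, joined only at node 1) = 10 + 30 = 40 Ω
  Rs2 = R3 + Rs1 (series, joined only at node 2) = 60 + 40 = 100 Ω
R_eq = 100 Ω

Final answer: 100 Ω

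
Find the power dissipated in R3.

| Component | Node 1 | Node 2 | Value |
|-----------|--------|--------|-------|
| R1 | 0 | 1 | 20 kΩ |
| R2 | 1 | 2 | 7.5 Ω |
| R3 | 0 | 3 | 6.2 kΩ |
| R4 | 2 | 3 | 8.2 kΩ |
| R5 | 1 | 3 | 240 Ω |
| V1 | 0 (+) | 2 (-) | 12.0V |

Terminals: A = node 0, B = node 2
Nodal analysis, taking node 2 as the 0 V reference.
Source V1 fixes V_0 = 12 V.
KCL at each unknown node (sum of currents leaving = 0; resistances in Ω):
  Node 1: (V_1 - 12)/20000 + (V_1 - 0)/7.5 + (V_1 - V_3)/240 = 0
  Node 3: (V_3 - 12)/6200 + (V_3 - 0)/8200 + (V_3 - V_1)/240 = 0
Collecting terms (coefficients in siemens):
  0.1376·V_1 - 0.004167·V_3 = 0.0006
  0.00445·V_3 - 0.004167·V_1 = 0.001935
Determinant D = (0.1376)(0.00445) - (-0.004167)(-0.004167) = 0.0005947
V_1 = [(0.0006)(0.00445) - (-0.004167)(0.001935)]/D = 0.01805 V
V_3 = [(0.1376)(0.001935) - (0.0006)(-0.004167)]/D = 0.4518 V
I_R3 = (V_0 - V_3)/R3 = (12 - 0.4518)/6200 = 0.001863 A
P_R3 = I_R3² × R3 = (0.001863)² × 6200 = 0.02151 W

Final answer: 0.02151 W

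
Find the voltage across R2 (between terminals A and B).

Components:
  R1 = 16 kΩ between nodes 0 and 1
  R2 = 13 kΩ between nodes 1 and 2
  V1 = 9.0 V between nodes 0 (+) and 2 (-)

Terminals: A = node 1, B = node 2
R1 and R2 are in series across V1 (node 0 → node 1 → node 2), and the output A–B is taken across R2, so this is a voltage divider.
Series current: I = V1/(R1 + R2) = 9/(16000 + 13000) = 9/29000 = 0.0003103 A
V_R2 = I × R2 = V1 × R2/(R1 + R2) = 9 × 13000/29000 = 4.034 V

Final answer: 4.034 V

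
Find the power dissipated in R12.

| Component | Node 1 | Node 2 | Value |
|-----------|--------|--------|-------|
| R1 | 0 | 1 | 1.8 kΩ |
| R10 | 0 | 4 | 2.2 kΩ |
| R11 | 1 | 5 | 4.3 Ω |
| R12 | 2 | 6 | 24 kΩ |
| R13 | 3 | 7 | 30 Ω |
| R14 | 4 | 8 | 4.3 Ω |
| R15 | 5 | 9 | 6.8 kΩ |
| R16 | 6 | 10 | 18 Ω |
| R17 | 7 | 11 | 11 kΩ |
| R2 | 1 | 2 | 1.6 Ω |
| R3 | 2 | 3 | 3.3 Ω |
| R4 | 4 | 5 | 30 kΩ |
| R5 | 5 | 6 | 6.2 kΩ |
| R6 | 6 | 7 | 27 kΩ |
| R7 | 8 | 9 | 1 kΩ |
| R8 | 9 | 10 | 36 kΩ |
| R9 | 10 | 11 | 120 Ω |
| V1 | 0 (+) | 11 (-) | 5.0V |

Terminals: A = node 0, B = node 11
Nodal analysis, taking node 11 as the 0 V reference.
Source V1 fixes V_0 = 5 V.
KCL at each unknown node (sum of currents leaving = 0; resistances in Ω):
  Node 1: (V_1 - 5)/1800 + (V_1 - V_2)/1.6 + (V_1 - V_5)/4.3 = 0
  Node 2: (V_2 - V_1)/1.6 + (V_2 - V_3)/3.3 + (V_2 - V_6)/24000 = 0
  Node 3: (V_3 - V_2)/3.3 + (V_3 - V_7)/30 = 0
  Node 4: (V_4 - V_5)/30000 + (V_4 - 5)/2200 + (V_4 - V_8)/4.3 = 0
  Node 5: (V_5 - V_4)/30000 + (V_5 - V_6)/6200 + (V_5 - V_1)/4.3 + (V_5 - V_9)/6800 = 0
  Node 6: (V_6 - V_5)/6200 + (V_6 - V_7)/27000 + (V_6 - V_2)/24000 + (V_6 - V_10)/18 = 0
  Node 7: (V_7 - V_6)/27000 + (V_7 - V_3)/30 + (V_7 - 0)/11000 = 0
  Node 8: (V_8 - V_9)/1000 + (V_8 - V_4)/4.3 = 0
  Node 9: (V_9 - V_8)/1000 + (V_9 - V_10)/36000 + (V_9 - V_5)/6800 = 0
  Node 10: (V_10 - V_9)/36000 + (V_10 - 0)/120 + (V_10 - V_6)/18 = 0
Collecting terms (coefficients in siemens):
  0.8581·V_1 - 0.625·V_2 - 0.2326·V_5 = 0.002778
  0.9281·V_2 - 0.625·V_1 - 0.303·V_3 - 0.00004167·V_6 = 0
  0.3364·V_3 - 0.303·V_2 - 0.03333·V_7 = 0
  0.233·V_4 - 0.00003333·V_5 - 0.2326·V_8 = 0.002273
  0.2329·V_5 - 0.2326·V_1 - 0.00003333·V_4 - 0.0001613·V_6 - 0.0001471·V_9 = 0
  0.0558·V_6 - 0.00004167·V_2 - 0.0001613·V_5 - 0.00003704·V_7 - 0.05556·V_10 = 0
  0.03346·V_7 - 0.03333·V_3 - 0.00003704·V_6 = 0
  0.2336·V_8 - 0.2326·V_4 - 0.001·V_9 = 0
  0.001175·V_9 - 0.0001471·V_5 - 0.001·V_8 - 0.00002778·V_10 = 0
  0.06392·V_10 - 0.05556·V_6 - 0.00002778·V_9 = 0
Solving these 10 simultaneous equations (Gaussian elimination) gives:
  V_1 = 3.346 V, V_2 = 3.345 V, V_3 = 3.343 V, V_4 = 4.406 V
  V_5 = 3.344 V, V_6 = 0.1203 V, V_7 = 3.331 V, V_8 = 4.405 V
  V_9 = 4.171 V, V_10 = 0.1063 V
I_R12 = (V_2 - V_6)/R12 = (3.345 - 0.1203)/24000 = 0.0001344 A
P_R12 = I_R12² × R12 = (0.0001344)² × 24000 = 0.0004332 W

Final answer: 0.0004332 W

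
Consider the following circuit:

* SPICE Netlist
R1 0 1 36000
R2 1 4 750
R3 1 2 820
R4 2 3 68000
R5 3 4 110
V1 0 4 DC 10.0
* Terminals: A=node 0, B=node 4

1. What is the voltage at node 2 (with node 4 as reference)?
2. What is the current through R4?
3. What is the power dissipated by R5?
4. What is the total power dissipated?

Nodal analysis, taking node 4 as the 0 V reference.
Source V1 fixes V_0 = 10 V.
KCL at each unknown node (sum of currents leaving = 0; resistances in Ω):
  Node 1: (V_1 - 10)/36000 + (V_1 - 0)/750 + (V_1 - V_2)/820 = 0
  Node 2: (V_2 - V_1)/820 + (V_2 - V_3)/68000 = 0
  Node 3: (V_3 - V_2)/68000 + (V_3 - 0)/110 = 0
Collecting terms (coefficients in siemens):
  0.002581·V_1 - 0.00122·V_2 = 0.0002778
  0.001234·V_2 - 0.00122·V_1 - 0.00001471·V_3 = 0
  0.009106·V_3 - 0.00001471·V_2 = 0
Solving these 3 simultaneous equations (Gaussian elimination) gives:
  V_1 = 0.2019 V, V_2 = 0.1995 V, V_3 = 0.0003222 V
Part 1:
  Read off the nodal solution: V_2 = 0.1995 V
Part 2:
  I_R4 = (V_2 - V_3)/R4 = (0.1995 - 0.0003222)/68000 = 0.000002929 A
  Magnitude: I_R4 = 0.000002929 A
Part 3:
  I_R5 = (V_3 - V_4)/R5 = (0.0003222 - 0)/110 = 0.000002929 A
  P_R5 = I_R5² × R5 = (0.000002929)² × 110 = 0.000000000944 W
Part 4:
  Power in each resistor, P = (ΔV)²/R:
    P_R1 = (10 - 0.2019)²/36000 = 0.002667 W
    P_R2 = (0.2019 - 0)²/750 = 0.00005437 W
    P_R3 = (0.2019 - 0.1995)²/820 = 0.000000007037 W
    P_R4 = (0.1995 - 0.0003222)²/68000 = 0.0000005836 W
    P_R5 = (0.0003222 - 0)²/110 = 0.000000000944 W
  P_total = P_R1 + P_R2 + P_R3 + P_R4 + P_R5 = 0.002722 W

Final answers:
1. V_2 = 0.1995 V
2. I_R4 = 2.929e-06 A
3. P_R5 = 9.44e-10 W
4. P_total = 0.002722 W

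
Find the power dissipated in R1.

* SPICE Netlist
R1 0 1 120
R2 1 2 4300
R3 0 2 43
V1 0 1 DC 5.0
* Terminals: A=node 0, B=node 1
Nodal analysis, taking node 1 as the 0 V reference.
Source V1 fixes V_0 = 5 V.
KCL at each unknown node (sum of currents leaving = 0; resistances in Ω):
  Node 2: (V_2 - 0)/4300 + (V_2 - 5)/43 = 0
Collecting terms: 0.02349 × V_2 = 0.1163  =>  V_2 = 4.95 V
I_R1 = (V_0 - V_1)/R1 = (5 - 0)/120 = 0.04167 A
P_R1 = I_R1² × R1 = (0.04167)² × 120 = 0.2083 W

Final answer: 0.2083 W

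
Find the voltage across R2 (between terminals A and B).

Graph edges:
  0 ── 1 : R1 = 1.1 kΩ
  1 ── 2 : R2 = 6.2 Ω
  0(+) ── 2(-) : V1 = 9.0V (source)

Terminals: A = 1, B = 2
R1 and R2 are in series across V1 (node 0 → node 1 → node 2), and the output A–B is taken across R2, so this is a voltage divider.
Series current: I = V1/(R1 + R2) = 9/(1100 + 6.2) = 9/1106 = 0.008136 A
V_R2 = I × R2 = V1 × R2/(R1 + R2) = 9 × 6.2/1106 = 0.05044 V

Final answer: 0.05044 V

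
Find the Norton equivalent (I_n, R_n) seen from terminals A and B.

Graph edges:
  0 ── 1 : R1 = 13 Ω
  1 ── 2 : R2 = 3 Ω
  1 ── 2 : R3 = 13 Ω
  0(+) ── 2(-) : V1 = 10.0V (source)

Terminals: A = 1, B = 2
Find the Thévenin equivalent first; then I_n = V_th/R_th and R_n = R_th.
Step 1 — V_th is the open-circuit voltage V_A - V_B (nothing connected across the terminals).
Nodal analysis, taking node 2 as the 0 V reference.
Source V1 fixes V_0 = 10 V.
KCL at each unknown node (sum of currents leaving = 0; resistances in Ω):
  Node 1: (V_1 - 10)/13 + (V_1 - 0)/3 + (V_1 - 0)/13 = 0
Collecting terms: 0.4872 × V_1 = 0.7692  =>  V_1 = 1.579 V
V_th = V_1 - V_2 = 1.579 - 0 = 1.579 V
Step 2 — R_th: zero the source — replace V1 by a short circuit (node 2 merges into node 0) — and find the resistance seen between A (node 1) and B (node 0).
Reduce the network between node 1 (A) and node 0 (B) by series/parallel combination:
  Rp1 = R1 ‖ R2 ‖ R3 (parallel, all between nodes 0 and 1) = 1/(1/13 + 1/3 + 1/13) = 2.053 Ω
R_th = 2.053 Ω
I_n = V_th/R_th = 1.579/2.053 = 0.7692 A, and R_n = R_th = 2.053 Ω

Final answer: I_n = 0.7692 A, R_n = 2.053 Ω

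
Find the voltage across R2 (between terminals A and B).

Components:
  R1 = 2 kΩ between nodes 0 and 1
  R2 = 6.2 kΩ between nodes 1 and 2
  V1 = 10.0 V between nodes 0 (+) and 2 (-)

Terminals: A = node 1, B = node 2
R1 and R2 are in series across V1 (node 0 → node 1 → node 2), and the output A–B is taken across R2, so this is a voltage divider.
Series current: I = V1/(R1 + R2) = 10/(2000 + 6200) = 10/8200 = 0.00122 A
V_R2 = I × R2 = V1 × R2/(R1 + R2) = 10 × 6200/8200 = 7.561 V

Final answer: 7.561 V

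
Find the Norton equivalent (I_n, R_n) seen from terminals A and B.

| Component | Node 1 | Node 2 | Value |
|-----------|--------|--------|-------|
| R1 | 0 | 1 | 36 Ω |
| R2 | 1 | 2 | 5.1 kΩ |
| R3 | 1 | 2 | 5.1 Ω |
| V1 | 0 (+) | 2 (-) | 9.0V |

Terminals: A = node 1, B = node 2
Find the Thévenin equivalent first; then I_n = V_th/R_th and R_n = R_th.
Step 1 — V_th is the open-circuit voltage V_A - V_B (nothing connected across the terminals).
Nodal analysis, taking node 2 as the 0 V reference.
Source V1 fixes V_0 = 9 V.
KCL at each unknown node (sum of currents leaving = 0; resistances in Ω):
  Node 1: (V_1 - 9)/36 + (V_1 - 0)/5100 + (V_1 - 0)/5.1 = 0
Collecting terms: 0.2241 × V_1 = 0.25  =>  V_1 = 1.116 V
V_th = V_1 - V_2 = 1.116 - 0 = 1.116 V
Step 2 — R_th: zero the source — replace V1 by a short circuit (node 2 merges into node 0) — and find the resistance seen between A (node 1) and B (node 0).
Reduce the network between node 1 (A) and node 0 (B) by series/parallel combination:
  Rp1 = R1 ‖ R2 ‖ R3 (parallel, all between nodes 0 and 1) = 1/(1/36 + 1/5100 + 1/5.1) = 4.463 Ω
R_th = 4.463 Ω
I_n = V_th/R_th = 1.116/4.463 = 0.25 A, and R_n = R_th = 4.463 Ω

Final answer: I_n = 0.25 A, R_n = 4.463 Ω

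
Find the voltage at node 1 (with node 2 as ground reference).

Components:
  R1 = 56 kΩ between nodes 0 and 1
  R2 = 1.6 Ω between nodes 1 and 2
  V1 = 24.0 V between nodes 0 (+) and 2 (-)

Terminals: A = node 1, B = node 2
Nodal analysis, taking node 2 as the 0 V reference.
Source V1 fixes V_0 = 24 V.
KCL at each unknown node (sum of currents leaving = 0; resistances in Ω):
  Node 1: (V_1 - 24)/56000 + (V_1 - 0)/1.6 = 0
Collecting terms: 0.625 × V_1 = 0.0004286  =>  V_1 = 0.0006857 V
The requested potential is V_1 = 0.0006857 V.

Final answer: V_1 = 0.0006857 V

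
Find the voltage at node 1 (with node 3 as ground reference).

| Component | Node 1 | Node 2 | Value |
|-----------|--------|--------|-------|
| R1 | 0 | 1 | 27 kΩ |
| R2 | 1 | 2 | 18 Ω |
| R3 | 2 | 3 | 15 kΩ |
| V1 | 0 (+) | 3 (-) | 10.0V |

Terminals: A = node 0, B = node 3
Nodal analysis, taking node 3 as the 0 V reference.
Source V1 fixes V_0 = 10 V.
KCL at each unknown node (sum of currents leaving = 0; resistances in Ω):
  Node 1: (V_1 - 10)/27000 + (V_1 - V_2)/18 = 0
  Node 2: (V_2 - V_1)/18 + (V_2 - 0)/15000 = 0
Collecting terms (coefficients in siemens):
  0.05559·V_1 - 0.05556·V_2 = 0.0003704
  0.05562·V_2 - 0.05556·V_1 = 0
Determinant D = (0.05559)(0.05562) - (-0.05556)(-0.05556) = 0.000005764
V_1 = [(0.0003704)(0.05562) - (-0.05556)(0)]/D = 3.574 V
V_2 = [(0.05559)(0) - (0.0003704)(-0.05556)]/D = 3.57 V
The requested potential is V_1 = 3.574 V.

Final answer: V_1 = 3.574 V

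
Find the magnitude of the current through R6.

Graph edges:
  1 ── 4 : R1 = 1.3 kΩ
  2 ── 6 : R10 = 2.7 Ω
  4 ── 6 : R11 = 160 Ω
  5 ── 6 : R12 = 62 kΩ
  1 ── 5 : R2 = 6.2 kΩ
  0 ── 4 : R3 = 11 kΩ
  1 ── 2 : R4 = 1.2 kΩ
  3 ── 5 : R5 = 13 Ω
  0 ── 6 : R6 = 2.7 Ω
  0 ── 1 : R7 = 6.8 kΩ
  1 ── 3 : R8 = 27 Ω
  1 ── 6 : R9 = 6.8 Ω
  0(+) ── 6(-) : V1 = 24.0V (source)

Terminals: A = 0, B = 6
Nodal analysis, taking node 6 as the 0 V reference.
Source V1 fixes V_0 = 24 V.
KCL at each unknown node (sum of currents leaving = 0; resistances in Ω):
  Node 1: (V_1 - V_4)/1300 + (V_1 - V_5)/6200 + (V_1 - V_2)/1200 + (V_1 - 24)/6800 + (V_1 - V_3)/27 + (V_1 - 0)/6.8 = 0
  Node 2: (V_2 - V_1)/1200 + (V_2 - 0)/2.7 = 0
  Node 3: (V_3 - V_5)/13 + (V_3 - V_1)/27 = 0
  Node 4: (V_4 - V_1)/1300 + (V_4 - 24)/11000 + (V_4 - 0)/160 = 0
  Node 5: (V_5 - V_1)/6200 + (V_5 - V_3)/13 + (V_5 - 0)/62000 = 0
Collecting terms (coefficients in siemens):
  0.186·V_1 - 0.0008333·V_2 - 0.03704·V_3 - 0.0007692·V_4 - 0.0001613·V_5 = 0.003529
  0.3712·V_2 - 0.0008333·V_1 = 0
  0.114·V_3 - 0.03704·V_1 - 0.07692·V_5 = 0
  0.00711·V_4 - 0.0007692·V_1 = 0.002182
  0.0771·V_5 - 0.0001613·V_1 - 0.07692·V_3 = 0
Solving these 5 simultaneous equations (Gaussian elimination) gives:
  V_1 = 0.02532 V, V_2 = 0.00005683 V, V_3 = 0.0253 V, V_4 = 0.3096 V
  V_5 = 0.0253 V
I_R6 = (V_0 - V_6)/R6 = (24 - 0)/2.7 = 8.889 A
|I_R6| = 8.889 A

Final answer: |I_R6| = 8.889 A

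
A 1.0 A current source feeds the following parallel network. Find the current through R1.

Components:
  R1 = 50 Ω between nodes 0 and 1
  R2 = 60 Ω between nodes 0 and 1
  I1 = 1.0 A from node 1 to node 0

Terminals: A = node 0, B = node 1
All resistors sit directly between nodes 0 and 1, so they are in parallel and share one voltage V; the full source current 1 A splits among them.
1/R_par = 1/50 + 1/60 = 0.03667 S  =>  R_par = 27.27 Ω
V = I × R_par = 1 × 27.27 = 27.27 V
I_R1 = V/R1 = 27.27/50 = 0.5455 A

Final answer: 0.5455 A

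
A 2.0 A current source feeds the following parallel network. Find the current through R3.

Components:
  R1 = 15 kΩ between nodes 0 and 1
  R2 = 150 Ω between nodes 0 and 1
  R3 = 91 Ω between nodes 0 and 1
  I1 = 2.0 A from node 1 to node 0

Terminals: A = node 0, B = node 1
All resistors sit directly between nodes 0 and 1, so they are in parallel and share one voltage V; the full source current 2 A splits among them.
1/R_par = 1/15000 + 1/150 + 1/91 = 0.01772 S  =>  R_par = 56.43 Ω
V = I × R_par = 2 × 56.43 = 112.9 V
I_R3 = V/R3 = 112.9/91 = 1.24 A

Final answer: 1.24 A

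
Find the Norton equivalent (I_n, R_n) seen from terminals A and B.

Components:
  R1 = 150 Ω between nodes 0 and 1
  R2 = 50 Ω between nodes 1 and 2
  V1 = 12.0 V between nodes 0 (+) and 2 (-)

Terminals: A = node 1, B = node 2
Find the Thévenin equivalent first; then I_n = V_th/R_th and R_n = R_th.
Step 1 — V_th is the open-circuit voltage V_A - V_B (nothing connected across the terminals).
Nodal analysis, taking node 2 as the 0 V reference.
Source V1 fixes V_0 = 12 V.
KCL at each unknown node (sum of currents leaving = 0; resistances in Ω):
  Node 1: (V_1 - 12)/150 + (V_1 - 0)/50 = 0
Collecting terms: 0.02667 × V_1 = 0.08  =>  V_1 = 3 V
V_th = V_1 - V_2 = 3 - 0 = 3 V
Step 2 — R_th: zero the source — replace V1 by a short circuit (node 2 merges into node 0) — and find the resistance seen between A (node 1) and B (node 0).
Reduce the network between node 1 (A) and node 0 (B) by series/parallel combination:
  Rp1 = R1 ‖ R2 (parallel, both between nodes 0 and 1) = 1/(1/150 + 1/50) = 37.5 Ω
R_th = 37.5 Ω
I_n = V_th/R_th = 3/37.5 = 0.08 A, and R_n = R_th = 37.5 Ω

Final answer: I_n = 0.08 A, R_n = 37.5 Ω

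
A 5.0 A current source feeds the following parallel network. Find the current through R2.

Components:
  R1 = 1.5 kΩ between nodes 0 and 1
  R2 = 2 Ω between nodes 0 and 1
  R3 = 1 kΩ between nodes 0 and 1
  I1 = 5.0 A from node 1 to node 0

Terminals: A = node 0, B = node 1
All resistors sit directly between nodes 0 and 1, so they are in parallel and share one voltage V; the full source current 5 A splits among them.
1/R_par = 1/1500 + 1/2 + 1/1000 = 0.5017 S  =>  R_par = 1.993 Ω
V = I × R_par = 5 × 1.993 = 9.967 V
I_R2 = V/R2 = 9.967/2 = 4.983 A

Final answer: 4.983 A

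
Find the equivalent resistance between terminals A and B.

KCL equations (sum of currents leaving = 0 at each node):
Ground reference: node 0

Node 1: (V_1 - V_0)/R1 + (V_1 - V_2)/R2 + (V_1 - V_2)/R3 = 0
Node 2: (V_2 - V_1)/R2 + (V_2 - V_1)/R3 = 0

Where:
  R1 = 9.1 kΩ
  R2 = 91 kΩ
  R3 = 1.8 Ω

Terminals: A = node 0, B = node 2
Reduce the network between node 0 (A) and node 2 (B) by series/parallel combination:
  Rp1 = R2 ‖ R3 (parallel, both between nodes 1 and 2) = 1/(1/91000 + 1/1.8) = 1.8 Ω
  Rs1 = R1 + Rp1 (series, joined only at node 1) = 9100 + 1.8 = 9102 Ω
R_eq = 9.102 kΩ

Final answer: 9.102 kΩ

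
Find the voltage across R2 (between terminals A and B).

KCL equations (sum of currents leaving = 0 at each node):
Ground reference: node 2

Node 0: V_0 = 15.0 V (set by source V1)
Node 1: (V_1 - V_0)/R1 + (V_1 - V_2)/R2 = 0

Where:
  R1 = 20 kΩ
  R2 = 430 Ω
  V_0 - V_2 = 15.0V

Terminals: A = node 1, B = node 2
R1 and R2 are in series across V1 (node 0 → node 1 → node 2), and the output A–B is taken across R2, so this is a voltage divider.
Series current: I = V1/(R1 + R2) = 15/(20000 + 430) = 15/20430 = 0.0007342 A
V_R2 = I × R2 = V1 × R2/(R1 + R2) = 15 × 430/20430 = 0.3157 V

Final answer: 0.3157 V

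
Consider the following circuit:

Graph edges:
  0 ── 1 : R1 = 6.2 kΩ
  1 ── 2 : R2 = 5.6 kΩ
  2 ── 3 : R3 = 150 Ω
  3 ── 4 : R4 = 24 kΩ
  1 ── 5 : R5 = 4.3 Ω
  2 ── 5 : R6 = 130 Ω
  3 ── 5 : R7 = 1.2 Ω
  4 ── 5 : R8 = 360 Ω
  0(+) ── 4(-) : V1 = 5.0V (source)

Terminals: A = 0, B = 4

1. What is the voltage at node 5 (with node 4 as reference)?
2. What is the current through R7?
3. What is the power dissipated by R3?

Nodal analysis, taking node 4 as the 0 V reference.
Source V1 fixes V_0 = 5 V.
KCL at each unknown node (sum of currents leaving = 0; resistances in Ω):
  Node 1: (V_1 - 5)/6200 + (V_1 - V_2)/5600 + (V_1 - V_5)/4.3 = 0
  Node 2: (V_2 - V_1)/5600 + (V_2 - V_3)/150 + (V_2 - V_5)/130 = 0
  Node 3: (V_3 - V_2)/150 + (V_3 - 0)/24000 + (V_3 - V_5)/1.2 = 0
  Node 5: (V_5 - V_1)/4.3 + (V_5 - V_2)/130 + (V_5 - V_3)/1.2 + (V_5 - 0)/360 = 0
Collecting terms (coefficients in siemens):
  0.2329·V_1 - 0.0001786·V_2 - 0.2326·V_5 = 0.0008065
  0.01454·V_2 - 0.0001786·V_1 - 0.006667·V_3 - 0.007692·V_5 = 0
  0.84·V_3 - 0.006667·V_2 - 0.8333·V_5 = 0
  1.076·V_5 - 0.2326·V_1 - 0.007692·V_2 - 0.8333·V_3 = 0
Solving these 4 simultaneous equations (Gaussian elimination) gives:
  V_1 = 0.2737 V, V_2 = 0.2704 V, V_3 = 0.2704 V, V_5 = 0.2704 V
Part 1:
  Read off the nodal solution: V_5 = 0.2704 V
Part 2:
  I_R7 = (V_3 - V_5)/R7 = (0.2704 - 0.2704)/1.2 = -0.00001095 A
  Magnitude: I_R7 = 0.00001095 A
Part 3:
  I_R3 = (V_2 - V_3)/R3 = (0.2704 - 0.2704)/150 = 0.0000003157 A
  P_R3 = I_R3² × R3 = (0.0000003157)² × 150 = 0.00000000001495 W

Final answers:
1. V_5 = 0.2704 V
2. I_R7 = 1.095e-05 A
3. P_R3 = 1.495e-11 W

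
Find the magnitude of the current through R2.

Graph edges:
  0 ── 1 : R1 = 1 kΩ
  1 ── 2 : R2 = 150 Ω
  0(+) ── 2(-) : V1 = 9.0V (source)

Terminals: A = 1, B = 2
Nodal analysis, taking node 2 as the 0 V reference.
Source V1 fixes V_0 = 9 V.
KCL at each unknown node (sum of currents leaving = 0; resistances in Ω):
  Node 1: (V_1 - 9)/1000 + (V_1 - 0)/150 = 0
Collecting terms: 0.007667 × V_1 = 0.009  =>  V_1 = 1.174 V
I_R2 = (V_1 - V_2)/R2 = (1.174 - 0)/150 = 0.007826 A
|I_R2| = 0.007826 A

Final answer: |I_R2| = 0.007826 A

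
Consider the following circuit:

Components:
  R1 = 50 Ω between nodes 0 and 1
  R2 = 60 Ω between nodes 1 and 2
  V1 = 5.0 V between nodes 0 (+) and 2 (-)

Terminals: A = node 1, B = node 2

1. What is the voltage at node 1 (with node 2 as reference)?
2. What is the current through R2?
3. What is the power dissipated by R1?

Nodal analysis, taking node 2 as the 0 V reference.
Source V1 fixes V_0 = 5 V.
KCL at each unknown node (sum of currents leaving = 0; resistances in Ω):
  Node 1: (V_1 - 5)/50 + (V_1 - 0)/60 = 0
Collecting terms: 0.03667 × V_1 = 0.1  =>  V_1 = 2.727 V
Part 1:
  Read off the nodal solution: V_1 = 2.727 V
Part 2:
  I_R2 = (V_1 - V_2)/R2 = (2.727 - 0)/60 = 0.04545 A
  Magnitude: I_R2 = 0.04545 A
Part 3:
  I_R1 = (V_0 - V_1)/R1 = (5 - 2.727)/50 = 0.04545 A
  P_R1 = I_R1² × R1 = (0.04545)² × 50 = 0.1033 W

Final answers:
1. V_1 = 2.727 V
2. I_R2 = 0.04545 A
3. P_R1 = 0.1033 W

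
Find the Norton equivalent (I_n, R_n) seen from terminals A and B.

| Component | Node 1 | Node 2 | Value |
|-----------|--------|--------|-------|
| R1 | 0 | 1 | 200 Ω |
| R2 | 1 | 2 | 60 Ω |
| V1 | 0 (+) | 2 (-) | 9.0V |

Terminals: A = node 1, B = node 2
Find the Thévenin equivalent first; then I_n = V_th/R_th and R_n = R_th.
Step 1 — V_th is the open-circuit voltage V_A - V_B (nothing connected across the terminals).
Nodal analysis, taking node 2 as the 0 V reference.
Source V1 fixes V_0 = 9 V.
KCL at each unknown node (sum of currents leaving = 0; resistances in Ω):
  Node 1: (V_1 - 9)/200 + (V_1 - 0)/60 = 0
Collecting terms: 0.02167 × V_1 = 0.045  =>  V_1 = 2.077 V
V_th = V_1 - V_2 = 2.077 - 0 = 2.077 V
Step 2 — R_th: zero the source — replace V1 by a short circuit (node 2 merges into node 0) — and find the resistance seen between A (node 1) and B (node 0).
Reduce the network between node 1 (A) and node 0 (B) by series/parallel combination:
  Rp1 = R1 ‖ R2 (parallel, both between nodes 0 and 1) = 1/(1/200 + 1/60) = 46.15 Ω
R_th = 46.15 Ω
I_n = V_th/R_th = 2.077/46.15 = 0.045 A, and R_n = R_th = 46.15 Ω

Final answer: I_n = 0.045 A, R_n = 46.15 Ω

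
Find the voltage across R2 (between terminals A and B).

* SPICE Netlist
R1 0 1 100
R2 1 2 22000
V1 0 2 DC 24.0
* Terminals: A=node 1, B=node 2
R1 and R2 are in series across V1 (node 0 → node 1 → node 2), and the output A–B is taken across R2, so this is a voltage divider.
Series current: I = V1/(R1 + R2) = 24/(100 + 22000) = 24/22100 = 0.001086 A
V_R2 = I × R2 = V1 × R2/(R1 + R2) = 24 × 22000/22100 = 23.89 V

Final answer: 23.89 V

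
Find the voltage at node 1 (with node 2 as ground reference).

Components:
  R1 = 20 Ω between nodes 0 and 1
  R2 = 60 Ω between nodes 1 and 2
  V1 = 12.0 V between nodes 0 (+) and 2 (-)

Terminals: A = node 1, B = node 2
Nodal analysis, taking node 2 as the 0 V reference.
Source V1 fixes V_0 = 12 V.
KCL at each unknown node (sum of currents leaving = 0; resistances in Ω):
  Node 1: (V_1 - 12)/20 + (V_1 - 0)/60 = 0
Collecting terms: 0.06667 × V_1 = 0.6  =>  V_1 = 9 V
The requested potential is V_1 = 9 V.

Final answer: V_1 = 9 V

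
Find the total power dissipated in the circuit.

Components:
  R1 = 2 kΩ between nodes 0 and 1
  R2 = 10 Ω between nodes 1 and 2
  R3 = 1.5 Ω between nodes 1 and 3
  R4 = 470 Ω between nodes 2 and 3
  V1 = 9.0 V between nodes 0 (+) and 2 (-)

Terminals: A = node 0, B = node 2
Nodal analysis, taking node 2 as the 0 V reference.
Source V1 fixes V_0 = 9 V.
KCL at each unknown node (sum of currents leaving = 0; resistances in Ω):
  Node 1: (V_1 - 9)/2000 + (V_1 - 0)/10 + (V_1 - V_3)/1.5 = 0
  Node 3: (V_3 - V_1)/1.5 + (V_3 - 0)/470 = 0
Collecting terms (coefficients in siemens):
  0.7672·V_1 - 0.6667·V_3 = 0.0045
  0.6688·V_3 - 0.6667·V_1 = 0
Determinant D = (0.7672)(0.6688) - (-0.6667)(-0.6667) = 0.06863
V_1 = [(0.0045)(0.6688) - (-0.6667)(0)]/D = 0.04385 V
V_3 = [(0.7672)(0) - (0.0045)(-0.6667)]/D = 0.04371 V
Power in each resistor, P = (ΔV)²/R:
  P_R1 = (9 - 0.04385)²/2000 = 0.04011 W
  P_R2 = (0.04385 - 0)²/10 = 0.0001923 W
  P_R3 = (0.04385 - 0.04371)²/1.5 = 0.00000001297 W
  P_R4 = (0 - 0.04371)²/470 = 0.000004065 W
P_total = P_R1 + P_R2 + P_R3 + P_R4 = 0.0403 W

Final answer: 0.0403 W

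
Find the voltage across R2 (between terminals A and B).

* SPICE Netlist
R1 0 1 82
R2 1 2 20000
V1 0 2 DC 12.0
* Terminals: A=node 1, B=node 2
R1 and R2 are in series across V1 (node 0 → node 1 → node 2), and the output A–B is taken across R2, so this is a voltage divider.
Series current: I = V1/(R1 + R2) = 12/(82 + 20000) = 12/20080 = 0.0005976 A
V_R2 = I × R2 = V1 × R2/(R1 + R2) = 12 × 20000/20080 = 11.95 V

Final answer: 11.95 V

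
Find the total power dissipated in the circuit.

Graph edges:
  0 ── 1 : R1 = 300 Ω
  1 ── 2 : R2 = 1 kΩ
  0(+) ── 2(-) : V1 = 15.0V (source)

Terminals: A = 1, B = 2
Nodal analysis, taking node 2 as the 0 V reference.
Source V1 fixes V_0 = 15 V.
KCL at each unknown node (sum of currents leaving = 0; resistances in Ω):
  Node 1: (V_1 - 15)/300 + (V_1 - 0)/1000 = 0
Collecting terms: 0.004333 × V_1 = 0.05  =>  V_1 = 11.54 V
Power in each resistor, P = (ΔV)²/R:
  P_R1 = (15 - 11.54)²/300 = 0.03994 W
  P_R2 = (11.54 - 0)²/1000 = 0.1331 W
P_total = P_R1 + P_R2 = 0.1731 W

Final answer: 0.1731 W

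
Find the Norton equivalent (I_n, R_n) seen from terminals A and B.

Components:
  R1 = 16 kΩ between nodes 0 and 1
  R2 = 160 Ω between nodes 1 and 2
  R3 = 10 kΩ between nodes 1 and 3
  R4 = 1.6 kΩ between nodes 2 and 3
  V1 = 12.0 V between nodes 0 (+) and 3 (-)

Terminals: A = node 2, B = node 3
Find the Thévenin equivalent first; then I_n = V_th/R_th and R_n = R_th.
Step 1 — V_th is the open-circuit voltage V_A - V_B (nothing connected across the terminals).
Nodal analysis, taking node 3 as the 0 V reference.
Source V1 fixes V_0 = 12 V.
KCL at each unknown node (sum of currents leaving = 0; resistances in Ω):
  Node 1: (V_1 - 12)/16000 + (V_1 - V_2)/160 + (V_1 - 0)/10000 = 0
  Node 2: (V_2 - V_1)/160 + (V_2 - 0)/1600 = 0
Collecting terms (coefficients in siemens):
  0.006413·V_1 - 0.00625·V_2 = 0.00075
  0.006875·V_2 - 0.00625·V_1 = 0
Determinant D = (0.006413)(0.006875) - (-0.00625)(-0.00625) = 0.000005023
V_1 = [(0.00075)(0.006875) - (-0.00625)(0)]/D = 1.026 V
V_2 = [(0.006413)(0) - (0.00075)(-0.00625)]/D = 0.9331 V
V_th = V_2 - V_3 = 0.9331 - 0 = 0.9331 V
Step 2 — R_th: zero the source — replace V1 by a short circuit (node 3 merges into node 0) — and find the resistance seen between A (node 2) and B (node 0).
Reduce the network between node 2 (A) and node 0 (B) by series/parallel combination:
  Rp1 = R1 ‖ R3 (parallel, both between nodes 0 and 1) = 1/(1/16000 + 1/10000) = 6154 Ω
  Rs1 = R2 + Rp1 (series, joined only at node 1) = 160 + 6154 = 6314 Ω
  Rp2 = R4 ‖ Rs1 (parallel, both between nodes 0 and 2) = 1/(1/1600 + 1/6314) = 1277 Ω
R_th = 1.277 kΩ
I_n = V_th/R_th = 0.9331/1277 = 0.000731 A, and R_n = R_th = 1.277 kΩ

Final answer: I_n = 0.000731 A, R_n = 1.277 kΩ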